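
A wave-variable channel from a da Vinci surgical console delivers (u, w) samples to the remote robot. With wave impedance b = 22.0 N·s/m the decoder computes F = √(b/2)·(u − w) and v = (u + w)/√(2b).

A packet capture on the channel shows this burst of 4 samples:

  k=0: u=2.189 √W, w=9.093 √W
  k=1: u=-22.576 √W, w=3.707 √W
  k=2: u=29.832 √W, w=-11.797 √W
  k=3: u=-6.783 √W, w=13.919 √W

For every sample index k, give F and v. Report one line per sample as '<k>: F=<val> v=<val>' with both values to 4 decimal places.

k=0: u−w=-6.9040, u+w=11.2820; √(b/2)=3.3166, √(2b)=6.6332; F=3.3166×(-6.904)=-22.8980, v=11.2820/6.6332=1.7008
k=1: u−w=-26.2830, u+w=-18.8690; √(b/2)=3.3166, √(2b)=6.6332; F=3.3166×(-26.283)=-87.1708, v=-18.8690/6.6332=-2.8446
k=2: u−w=41.6290, u+w=18.0350; √(b/2)=3.3166, √(2b)=6.6332; F=3.3166×41.629=138.0678, v=18.0350/6.6332=2.7189
k=3: u−w=-20.7020, u+w=7.1360; √(b/2)=3.3166, √(2b)=6.6332; F=3.3166×(-20.702)=-68.6608, v=7.1360/6.6332=1.0758

0: F=-22.8980 v=1.7008
1: F=-87.1708 v=-2.8446
2: F=138.0678 v=2.7189
3: F=-68.6608 v=1.0758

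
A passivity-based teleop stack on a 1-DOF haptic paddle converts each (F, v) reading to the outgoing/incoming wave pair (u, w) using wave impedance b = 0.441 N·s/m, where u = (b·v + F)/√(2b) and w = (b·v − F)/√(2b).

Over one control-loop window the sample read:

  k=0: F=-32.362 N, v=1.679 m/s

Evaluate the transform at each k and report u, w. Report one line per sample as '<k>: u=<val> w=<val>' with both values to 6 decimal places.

0: u=-33.670457 w=35.247288

k=0: b·v=0.441×1.679=0.740439; √(2b)=0.939149; u=(0.740439+(-32.362))/0.939149=-33.670457, w=(0.740439−(-32.362))/0.939149=35.247288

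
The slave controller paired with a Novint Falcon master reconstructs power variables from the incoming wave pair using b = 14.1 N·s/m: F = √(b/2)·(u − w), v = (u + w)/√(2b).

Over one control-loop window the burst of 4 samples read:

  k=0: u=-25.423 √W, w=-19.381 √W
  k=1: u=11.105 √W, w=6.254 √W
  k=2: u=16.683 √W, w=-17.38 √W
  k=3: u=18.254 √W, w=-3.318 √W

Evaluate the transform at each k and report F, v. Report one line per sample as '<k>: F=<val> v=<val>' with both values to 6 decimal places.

0: F=-16.042619 v=-8.437081
1: F=12.880296 v=3.268889
2: F=90.443519 v=-0.131253
3: F=57.277621 v=2.812612

k=0: u−w=-6.042000, u+w=-44.804000; √(b/2)=2.655184, √(2b)=5.310367; F=2.655184×(-6.042)=-16.042619, v=-44.804000/5.310367=-8.437081
k=1: u−w=4.851000, u+w=17.359000; √(b/2)=2.655184, √(2b)=5.310367; F=2.655184×4.851=12.880296, v=17.359000/5.310367=3.268889
k=2: u−w=34.063000, u+w=-0.697000; √(b/2)=2.655184, √(2b)=5.310367; F=2.655184×34.063=90.443519, v=-0.697000/5.310367=-0.131253
k=3: u−w=21.572000, u+w=14.936000; √(b/2)=2.655184, √(2b)=5.310367; F=2.655184×21.572=57.277621, v=14.936000/5.310367=2.812612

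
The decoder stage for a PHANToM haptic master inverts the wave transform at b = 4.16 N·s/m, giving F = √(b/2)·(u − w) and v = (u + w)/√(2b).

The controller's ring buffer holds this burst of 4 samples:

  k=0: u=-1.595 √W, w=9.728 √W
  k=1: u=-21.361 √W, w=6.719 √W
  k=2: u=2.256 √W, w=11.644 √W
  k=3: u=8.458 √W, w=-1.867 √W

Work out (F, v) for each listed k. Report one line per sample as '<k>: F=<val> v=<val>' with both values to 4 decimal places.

0: F=-16.3303 v=2.8196
1: F=-40.4976 v=-5.0762
2: F=-13.5396 v=4.8190
3: F=14.8909 v=2.2850

k=0: u−w=-11.3230, u+w=8.1330; √(b/2)=1.4422, √(2b)=2.8844; F=1.4422×(-11.323)=-16.3303, v=8.1330/2.8844=2.8196
k=1: u−w=-28.0800, u+w=-14.6420; √(b/2)=1.4422, √(2b)=2.8844; F=1.4422×(-28.08)=-40.4976, v=-14.6420/2.8844=-5.0762
k=2: u−w=-9.3880, u+w=13.9000; √(b/2)=1.4422, √(2b)=2.8844; F=1.4422×(-9.388)=-13.5396, v=13.9000/2.8844=4.8190
k=3: u−w=10.3250, u+w=6.5910; √(b/2)=1.4422, √(2b)=2.8844; F=1.4422×10.325=14.8909, v=6.5910/2.8844=2.2850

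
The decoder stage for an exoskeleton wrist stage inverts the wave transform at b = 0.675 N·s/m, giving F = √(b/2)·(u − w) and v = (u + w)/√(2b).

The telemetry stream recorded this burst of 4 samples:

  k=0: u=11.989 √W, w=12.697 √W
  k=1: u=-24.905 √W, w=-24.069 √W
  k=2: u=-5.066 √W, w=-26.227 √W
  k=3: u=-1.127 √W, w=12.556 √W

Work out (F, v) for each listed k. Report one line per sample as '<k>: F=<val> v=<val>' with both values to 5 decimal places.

0: F=-0.41131 v=21.24633
1: F=-0.48567 v=-42.15011
2: F=12.29343 v=-26.93273
3: F=-7.94910 v=9.83652

k=0: u−w=-0.70800, u+w=24.68600; √(b/2)=0.58095, √(2b)=1.16190; F=0.58095×(-0.708)=-0.41131, v=24.68600/1.16190=21.24633
k=1: u−w=-0.83600, u+w=-48.97400; √(b/2)=0.58095, √(2b)=1.16190; F=0.58095×(-0.836)=-0.48567, v=-48.97400/1.16190=-42.15011
k=2: u−w=21.16100, u+w=-31.29300; √(b/2)=0.58095, √(2b)=1.16190; F=0.58095×21.161=12.29343, v=-31.29300/1.16190=-26.93273
k=3: u−w=-13.68300, u+w=11.42900; √(b/2)=0.58095, √(2b)=1.16190; F=0.58095×(-13.683)=-7.94910, v=11.42900/1.16190=9.83652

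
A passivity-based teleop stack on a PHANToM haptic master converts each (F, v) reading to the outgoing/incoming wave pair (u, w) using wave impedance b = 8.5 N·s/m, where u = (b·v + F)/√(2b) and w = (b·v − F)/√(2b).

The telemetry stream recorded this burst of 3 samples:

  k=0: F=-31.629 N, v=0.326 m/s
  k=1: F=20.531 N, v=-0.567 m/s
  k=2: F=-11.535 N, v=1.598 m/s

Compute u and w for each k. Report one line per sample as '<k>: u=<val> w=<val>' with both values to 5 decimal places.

0: u=-6.99909 w=8.34323
1: u=3.81060 w=-6.14840
2: u=0.49671 w=6.09201

k=0: b·v=8.5×0.326=2.77100; √(2b)=4.12311; u=(2.77100+(-31.629))/4.12311=-6.99909, w=(2.77100−(-31.629))/4.12311=8.34323
k=1: b·v=8.5×(-0.567)=-4.81950; √(2b)=4.12311; u=(-4.81950+20.531)/4.12311=3.81060, w=(-4.81950−20.531)/4.12311=-6.14840
k=2: b·v=8.5×1.598=13.58300; √(2b)=4.12311; u=(13.58300+(-11.535))/4.12311=0.49671, w=(13.58300−(-11.535))/4.12311=6.09201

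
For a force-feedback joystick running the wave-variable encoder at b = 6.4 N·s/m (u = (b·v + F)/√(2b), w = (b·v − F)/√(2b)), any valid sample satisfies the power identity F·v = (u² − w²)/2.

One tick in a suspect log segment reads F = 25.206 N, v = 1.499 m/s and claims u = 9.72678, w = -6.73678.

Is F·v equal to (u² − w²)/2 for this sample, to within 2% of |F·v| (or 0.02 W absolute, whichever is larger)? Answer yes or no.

F·v = 25.206×1.499 = 37.78379 W.
(u² − w²)/2 = (94.61025 − 45.38420)/2 = 24.61302 W.
|Δ| = 13.17077;  2% of max(1, |F·v|) = 0.75568.

no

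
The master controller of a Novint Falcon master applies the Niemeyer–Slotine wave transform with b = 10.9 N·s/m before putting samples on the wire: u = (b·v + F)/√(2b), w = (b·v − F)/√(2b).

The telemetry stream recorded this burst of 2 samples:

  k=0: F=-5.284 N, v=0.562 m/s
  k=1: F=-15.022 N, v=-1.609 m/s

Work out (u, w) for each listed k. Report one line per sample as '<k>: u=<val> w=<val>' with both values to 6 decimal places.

k=0: b·v=10.9×0.562=6.125800; √(2b)=4.669047; u=(6.125800+(-5.284))/4.669047=0.180294, w=(6.125800−(-5.284))/4.669047=2.443711
k=1: b·v=10.9×(-1.609)=-17.538100; √(2b)=4.669047; u=(-17.538100+(-15.022))/4.669047=-6.973607, w=(-17.538100−(-15.022))/4.669047=-0.538889

0: u=0.180294 w=2.443711
1: u=-6.973607 w=-0.538889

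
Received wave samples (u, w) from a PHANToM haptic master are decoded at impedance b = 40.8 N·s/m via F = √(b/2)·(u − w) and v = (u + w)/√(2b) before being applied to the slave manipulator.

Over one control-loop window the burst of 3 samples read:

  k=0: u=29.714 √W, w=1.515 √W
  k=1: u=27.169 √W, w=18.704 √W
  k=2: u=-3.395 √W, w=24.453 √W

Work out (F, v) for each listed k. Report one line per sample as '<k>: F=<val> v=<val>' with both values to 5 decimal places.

0: F=127.36462 v=3.45711
1: F=38.23332 v=5.07823
2: F=-125.77928 v=2.33116

k=0: u−w=28.19900, u+w=31.22900; √(b/2)=4.51664, √(2b)=9.03327; F=4.51664×28.199=127.36462, v=31.22900/9.03327=3.45711
k=1: u−w=8.46500, u+w=45.87300; √(b/2)=4.51664, √(2b)=9.03327; F=4.51664×8.465=38.23332, v=45.87300/9.03327=5.07823
k=2: u−w=-27.84800, u+w=21.05800; √(b/2)=4.51664, √(2b)=9.03327; F=4.51664×(-27.848)=-125.77928, v=21.05800/9.03327=2.33116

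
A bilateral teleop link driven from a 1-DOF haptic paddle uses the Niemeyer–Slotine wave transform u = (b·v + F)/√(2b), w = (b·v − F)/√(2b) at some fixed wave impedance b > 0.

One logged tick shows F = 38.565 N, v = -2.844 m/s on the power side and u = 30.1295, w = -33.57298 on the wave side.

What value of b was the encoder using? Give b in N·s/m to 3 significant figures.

u + w = -3.4435;  u + w = √(2b)·v, so √(2b) = -3.4435/(-2.844) = 1.2108.
b = (√(2b))²/2 = 1.4660/2 = 0.7330.
(Check via u − w = 2F/√(2b): u − w = 63.7025, 2F/√(2b) = 63.7023.)

b = 0.733 N·s/m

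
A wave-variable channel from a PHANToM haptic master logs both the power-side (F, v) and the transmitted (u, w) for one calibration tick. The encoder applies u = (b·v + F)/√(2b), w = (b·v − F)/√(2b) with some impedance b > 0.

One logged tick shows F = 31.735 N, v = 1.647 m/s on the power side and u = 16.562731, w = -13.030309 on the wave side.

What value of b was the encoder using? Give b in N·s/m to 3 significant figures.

u + w = 3.532422;  u + w = √(2b)·v, so √(2b) = 3.532422/1.647 = 2.144761.
b = (√(2b))²/2 = 4.600001/2 = 2.300001.
(Check via u − w = 2F/√(2b): u − w = 29.593040, 2F/√(2b) = 29.593036.)

b = 2.3 N·s/m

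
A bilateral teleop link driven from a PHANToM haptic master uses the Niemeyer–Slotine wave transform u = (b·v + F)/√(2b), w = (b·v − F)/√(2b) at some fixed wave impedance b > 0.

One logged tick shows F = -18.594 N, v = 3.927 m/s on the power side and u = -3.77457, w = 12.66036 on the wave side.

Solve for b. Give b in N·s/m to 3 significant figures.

u + w = 8.88579;  u + w = √(2b)·v, so √(2b) = 8.88579/3.927 = 2.26274.
b = (√(2b))²/2 = 5.12000/2 = 2.56000.
(Check via u − w = 2F/√(2b): u − w = -16.43493, 2F/√(2b) = -16.43492.)

b = 2.56 N·s/m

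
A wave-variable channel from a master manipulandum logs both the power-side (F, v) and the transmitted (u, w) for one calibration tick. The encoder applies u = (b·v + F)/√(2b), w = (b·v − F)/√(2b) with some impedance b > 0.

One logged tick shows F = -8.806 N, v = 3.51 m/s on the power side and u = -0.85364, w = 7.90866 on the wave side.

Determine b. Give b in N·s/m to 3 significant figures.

u + w = 7.0550;  u + w = √(2b)·v, so √(2b) = 7.0550/3.51 = 2.0100.
b = (√(2b))²/2 = 4.0400/2 = 2.0200.
(Check via u − w = 2F/√(2b): u − w = -8.7623, 2F/√(2b) = -8.7623.)

b = 2.02 N·s/m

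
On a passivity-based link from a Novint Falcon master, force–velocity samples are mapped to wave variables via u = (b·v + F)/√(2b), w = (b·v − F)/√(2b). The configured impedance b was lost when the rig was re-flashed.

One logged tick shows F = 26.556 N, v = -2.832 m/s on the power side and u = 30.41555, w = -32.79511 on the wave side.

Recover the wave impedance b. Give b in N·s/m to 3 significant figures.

b = 0.353 N·s/m

u + w = -2.37956;  u + w = √(2b)·v, so √(2b) = -2.37956/(-2.832) = 0.84024.
b = (√(2b))²/2 = 0.70600/2 = 0.35300.
(Check via u − w = 2F/√(2b): u − w = 63.21066, 2F/√(2b) = 63.21050.)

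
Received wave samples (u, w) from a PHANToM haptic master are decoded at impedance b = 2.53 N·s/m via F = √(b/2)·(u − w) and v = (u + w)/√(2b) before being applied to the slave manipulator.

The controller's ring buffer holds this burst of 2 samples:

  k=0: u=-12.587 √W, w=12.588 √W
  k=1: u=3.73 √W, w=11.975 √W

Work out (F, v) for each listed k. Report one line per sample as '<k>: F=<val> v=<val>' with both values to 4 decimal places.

0: F=-28.3149 v=0.0004
1: F=-9.2733 v=6.9817

k=0: u−w=-25.1750, u+w=0.0010; √(b/2)=1.1247, √(2b)=2.2494; F=1.1247×(-25.175)=-28.3149, v=0.0010/2.2494=0.0004
k=1: u−w=-8.2450, u+w=15.7050; √(b/2)=1.1247, √(2b)=2.2494; F=1.1247×(-8.245)=-9.2733, v=15.7050/2.2494=6.9817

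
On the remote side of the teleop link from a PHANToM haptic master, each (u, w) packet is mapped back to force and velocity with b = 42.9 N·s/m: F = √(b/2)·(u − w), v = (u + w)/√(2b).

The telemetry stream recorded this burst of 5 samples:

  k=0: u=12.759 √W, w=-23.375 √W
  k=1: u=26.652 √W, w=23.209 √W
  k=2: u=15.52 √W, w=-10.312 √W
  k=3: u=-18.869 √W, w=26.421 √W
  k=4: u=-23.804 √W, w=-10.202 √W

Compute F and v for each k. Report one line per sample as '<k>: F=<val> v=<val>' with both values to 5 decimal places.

k=0: u−w=36.13400, u+w=-10.61600; √(b/2)=4.63141, √(2b)=9.26283; F=4.63141×36.134=167.35153, v=-10.61600/9.26283=-1.14609
k=1: u−w=3.44300, u+w=49.86100; √(b/2)=4.63141, √(2b)=9.26283; F=4.63141×3.443=15.94596, v=49.86100/9.26283=5.38291
k=2: u−w=25.83200, u+w=5.20800; √(b/2)=4.63141, √(2b)=9.26283; F=4.63141×25.832=119.63870, v=5.20800/9.26283=0.56225
k=3: u−w=-45.29000, u+w=7.55200; √(b/2)=4.63141, √(2b)=9.26283; F=4.63141×(-45.29)=-209.75676, v=7.55200/9.26283=0.81530
k=4: u−w=-13.60200, u+w=-34.00600; √(b/2)=4.63141, √(2b)=9.26283; F=4.63141×(-13.602)=-62.99650, v=-34.00600/9.26283=-3.67123

0: F=167.35153 v=-1.14609
1: F=15.94596 v=5.38291
2: F=119.63870 v=0.56225
3: F=-209.75676 v=0.81530
4: F=-62.99650 v=-3.67123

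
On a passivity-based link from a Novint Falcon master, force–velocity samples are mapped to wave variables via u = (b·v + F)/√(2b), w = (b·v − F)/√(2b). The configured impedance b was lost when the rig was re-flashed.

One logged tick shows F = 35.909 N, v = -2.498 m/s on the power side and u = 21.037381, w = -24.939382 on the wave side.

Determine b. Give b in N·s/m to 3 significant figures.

u + w = -3.902001;  u + w = √(2b)·v, so √(2b) = -3.902001/(-2.498) = 1.562050.
b = (√(2b))²/2 = 2.440000/2 = 1.220000.
(Check via u − w = 2F/√(2b): u − w = 45.976763, 2F/√(2b) = 45.976760.)

b = 1.22 N·s/m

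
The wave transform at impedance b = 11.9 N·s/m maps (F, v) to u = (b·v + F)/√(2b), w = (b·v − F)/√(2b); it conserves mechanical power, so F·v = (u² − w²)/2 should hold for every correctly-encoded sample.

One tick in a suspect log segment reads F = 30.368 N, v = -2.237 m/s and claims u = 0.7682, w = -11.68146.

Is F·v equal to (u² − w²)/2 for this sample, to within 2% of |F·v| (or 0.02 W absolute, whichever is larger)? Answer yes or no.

yes

F·v = 30.368×(-2.237) = -67.9332 W.
(u² − w²)/2 = (0.5901 − 136.4565)/2 = -67.9332 W.
|Δ| = 0.0000;  2% of max(1, |F·v|) = 1.3587.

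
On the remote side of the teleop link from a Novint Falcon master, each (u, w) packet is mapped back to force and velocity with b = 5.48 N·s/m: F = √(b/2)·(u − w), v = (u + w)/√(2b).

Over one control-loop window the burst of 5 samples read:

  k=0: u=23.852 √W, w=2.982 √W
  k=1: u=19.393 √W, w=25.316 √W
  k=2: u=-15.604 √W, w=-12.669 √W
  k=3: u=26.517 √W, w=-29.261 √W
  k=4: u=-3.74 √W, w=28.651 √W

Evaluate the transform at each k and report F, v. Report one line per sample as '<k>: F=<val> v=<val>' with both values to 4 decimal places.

0: F=34.5460 v=8.1055
1: F=-9.8043 v=13.5048
2: F=-4.8583 v=-8.5402
3: F=92.3290 v=-0.8289
4: F=-53.6166 v=7.5246

k=0: u−w=20.8700, u+w=26.8340; √(b/2)=1.6553, √(2b)=3.3106; F=1.6553×20.87=34.5460, v=26.8340/3.3106=8.1055
k=1: u−w=-5.9230, u+w=44.7090; √(b/2)=1.6553, √(2b)=3.3106; F=1.6553×(-5.923)=-9.8043, v=44.7090/3.3106=13.5048
k=2: u−w=-2.9350, u+w=-28.2730; √(b/2)=1.6553, √(2b)=3.3106; F=1.6553×(-2.935)=-4.8583, v=-28.2730/3.3106=-8.5402
k=3: u−w=55.7780, u+w=-2.7440; √(b/2)=1.6553, √(2b)=3.3106; F=1.6553×55.778=92.3290, v=-2.7440/3.3106=-0.8289
k=4: u−w=-32.3910, u+w=24.9110; √(b/2)=1.6553, √(2b)=3.3106; F=1.6553×(-32.391)=-53.6166, v=24.9110/3.3106=7.5246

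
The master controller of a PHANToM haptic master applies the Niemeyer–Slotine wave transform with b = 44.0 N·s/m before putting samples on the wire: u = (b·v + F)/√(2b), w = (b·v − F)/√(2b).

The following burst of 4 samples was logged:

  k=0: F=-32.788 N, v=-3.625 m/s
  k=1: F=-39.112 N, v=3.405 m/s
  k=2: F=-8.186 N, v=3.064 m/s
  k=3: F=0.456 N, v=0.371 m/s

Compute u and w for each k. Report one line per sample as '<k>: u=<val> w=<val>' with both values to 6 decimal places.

0: u=-20.497970 w=-13.507545
1: u=11.801512 w=20.140219
2: u=13.498803 w=15.244064
3: u=1.788754 w=1.691534

k=0: b·v=44.0×(-3.625)=-159.500000; √(2b)=9.380832; u=(-159.500000+(-32.788))/9.380832=-20.497970, w=(-159.500000−(-32.788))/9.380832=-13.507545
k=1: b·v=44.0×3.405=149.820000; √(2b)=9.380832; u=(149.820000+(-39.112))/9.380832=11.801512, w=(149.820000−(-39.112))/9.380832=20.140219
k=2: b·v=44.0×3.064=134.816000; √(2b)=9.380832; u=(134.816000+(-8.186))/9.380832=13.498803, w=(134.816000−(-8.186))/9.380832=15.244064
k=3: b·v=44.0×0.371=16.324000; √(2b)=9.380832; u=(16.324000+0.456)/9.380832=1.788754, w=(16.324000−0.456)/9.380832=1.691534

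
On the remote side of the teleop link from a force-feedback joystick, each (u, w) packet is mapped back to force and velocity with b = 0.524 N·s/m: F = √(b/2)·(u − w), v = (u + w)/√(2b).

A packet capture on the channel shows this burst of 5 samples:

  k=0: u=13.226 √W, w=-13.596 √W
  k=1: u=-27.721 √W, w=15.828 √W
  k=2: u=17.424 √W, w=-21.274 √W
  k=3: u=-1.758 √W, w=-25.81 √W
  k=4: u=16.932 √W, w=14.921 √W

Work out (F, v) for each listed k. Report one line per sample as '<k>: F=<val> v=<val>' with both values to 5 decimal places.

0: F=13.72909 v=-0.36143
1: F=-22.29096 v=-11.61745
2: F=19.80793 v=-3.76080
3: F=12.31124 v=-26.92927
4: F=1.02935 v=31.11499

k=0: u−w=26.82200, u+w=-0.37000; √(b/2)=0.51186, √(2b)=1.02372; F=0.51186×26.822=13.72909, v=-0.37000/1.02372=-0.36143
k=1: u−w=-43.54900, u+w=-11.89300; √(b/2)=0.51186, √(2b)=1.02372; F=0.51186×(-43.549)=-22.29096, v=-11.89300/1.02372=-11.61745
k=2: u−w=38.69800, u+w=-3.85000; √(b/2)=0.51186, √(2b)=1.02372; F=0.51186×38.698=19.80793, v=-3.85000/1.02372=-3.76080
k=3: u−w=24.05200, u+w=-27.56800; √(b/2)=0.51186, √(2b)=1.02372; F=0.51186×24.052=12.31124, v=-27.56800/1.02372=-26.92927
k=4: u−w=2.01100, u+w=31.85300; √(b/2)=0.51186, √(2b)=1.02372; F=0.51186×2.011=1.02935, v=31.85300/1.02372=31.11499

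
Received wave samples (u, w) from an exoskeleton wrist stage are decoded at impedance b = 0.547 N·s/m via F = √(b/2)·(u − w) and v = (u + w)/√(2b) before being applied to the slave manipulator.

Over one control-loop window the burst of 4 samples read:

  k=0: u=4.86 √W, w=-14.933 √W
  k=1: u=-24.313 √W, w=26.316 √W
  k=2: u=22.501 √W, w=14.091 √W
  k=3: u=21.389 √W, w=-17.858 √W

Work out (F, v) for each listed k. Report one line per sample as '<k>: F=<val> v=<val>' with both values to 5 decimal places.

k=0: u−w=19.79300, u+w=-10.07300; √(b/2)=0.52297, √(2b)=1.04594; F=0.52297×19.793=10.35119, v=-10.07300/1.04594=-9.63053
k=1: u−w=-50.62900, u+w=2.00300; √(b/2)=0.52297, √(2b)=1.04594; F=0.52297×(-50.629)=-26.47756, v=2.00300/1.04594=1.91502
k=2: u−w=8.41000, u+w=36.59200; √(b/2)=0.52297, √(2b)=1.04594; F=0.52297×8.41=4.39820, v=36.59200/1.04594=34.98465
k=3: u−w=39.24700, u+w=3.53100; √(b/2)=0.52297, √(2b)=1.04594; F=0.52297×39.247=20.52509, v=3.53100/1.04594=3.37590

0: F=10.35119 v=-9.63053
1: F=-26.47756 v=1.91502
2: F=4.39820 v=34.98465
3: F=20.52509 v=3.37590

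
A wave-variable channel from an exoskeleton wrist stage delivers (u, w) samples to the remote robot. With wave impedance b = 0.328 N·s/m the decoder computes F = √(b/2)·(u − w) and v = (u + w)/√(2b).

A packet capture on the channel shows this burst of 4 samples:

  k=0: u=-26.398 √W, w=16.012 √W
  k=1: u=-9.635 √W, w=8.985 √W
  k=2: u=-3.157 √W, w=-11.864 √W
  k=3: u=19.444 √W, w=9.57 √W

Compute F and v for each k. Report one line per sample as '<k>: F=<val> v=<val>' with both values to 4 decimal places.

k=0: u−w=-42.4100, u+w=-10.3860; √(b/2)=0.4050, √(2b)=0.8099; F=0.4050×(-42.41)=-17.1747, v=-10.3860/0.8099=-12.8232
k=1: u−w=-18.6200, u+w=-0.6500; √(b/2)=0.4050, √(2b)=0.8099; F=0.4050×(-18.62)=-7.5405, v=-0.6500/0.8099=-0.8025
k=2: u−w=8.7070, u+w=-15.0210; √(b/2)=0.4050, √(2b)=0.8099; F=0.4050×8.707=3.5261, v=-15.0210/0.8099=-18.5459
k=3: u−w=9.8740, u+w=29.0140; √(b/2)=0.4050, √(2b)=0.8099; F=0.4050×9.874=3.9987, v=29.0140/0.8099=35.8225

0: F=-17.1747 v=-12.8232
1: F=-7.5405 v=-0.8025
2: F=3.5261 v=-18.5459
3: F=3.9987 v=35.8225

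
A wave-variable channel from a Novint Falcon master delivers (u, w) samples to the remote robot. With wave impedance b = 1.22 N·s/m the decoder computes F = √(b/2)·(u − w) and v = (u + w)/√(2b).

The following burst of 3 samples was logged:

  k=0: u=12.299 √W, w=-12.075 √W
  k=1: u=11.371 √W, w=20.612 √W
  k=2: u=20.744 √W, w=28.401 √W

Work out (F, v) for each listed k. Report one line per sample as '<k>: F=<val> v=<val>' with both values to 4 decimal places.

k=0: u−w=24.3740, u+w=0.2240; √(b/2)=0.7810, √(2b)=1.5620; F=0.7810×24.374=19.0367, v=0.2240/1.5620=0.1434
k=1: u−w=-9.2410, u+w=31.9830; √(b/2)=0.7810, √(2b)=1.5620; F=0.7810×(-9.241)=-7.2175, v=31.9830/1.5620=20.4750
k=2: u−w=-7.6570, u+w=49.1450; √(b/2)=0.7810, √(2b)=1.5620; F=0.7810×(-7.657)=-5.9803, v=49.1450/1.5620=31.4619

0: F=19.0367 v=0.1434
1: F=-7.2175 v=20.4750
2: F=-5.9803 v=31.4619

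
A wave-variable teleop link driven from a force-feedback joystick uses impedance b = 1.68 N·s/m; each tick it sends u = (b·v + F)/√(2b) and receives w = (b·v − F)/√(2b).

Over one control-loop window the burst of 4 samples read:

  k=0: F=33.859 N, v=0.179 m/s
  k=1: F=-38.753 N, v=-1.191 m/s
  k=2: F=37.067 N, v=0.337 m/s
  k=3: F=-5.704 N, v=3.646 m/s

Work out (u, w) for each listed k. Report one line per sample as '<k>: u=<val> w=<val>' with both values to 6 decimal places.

k=0: b·v=1.68×0.179=0.300720; √(2b)=1.833030; u=(0.300720+33.859)/1.833030=18.635655, w=(0.300720−33.859)/1.833030=-18.307543
k=1: b·v=1.68×(-1.191)=-2.000880; √(2b)=1.833030; u=(-2.000880+(-38.753))/1.833030=-22.233064, w=(-2.000880−(-38.753))/1.833030=20.049925
k=2: b·v=1.68×0.337=0.566160; √(2b)=1.833030; u=(0.566160+37.067)/1.833030=20.530572, w=(0.566160−37.067)/1.833030=-19.912841
k=3: b·v=1.68×3.646=6.125280; √(2b)=1.833030; u=(6.125280+(-5.704))/1.833030=0.229827, w=(6.125280−(-5.704))/1.833030=6.453401

0: u=18.635655 w=-18.307543
1: u=-22.233064 w=20.049925
2: u=20.530572 w=-19.912841
3: u=0.229827 w=6.453401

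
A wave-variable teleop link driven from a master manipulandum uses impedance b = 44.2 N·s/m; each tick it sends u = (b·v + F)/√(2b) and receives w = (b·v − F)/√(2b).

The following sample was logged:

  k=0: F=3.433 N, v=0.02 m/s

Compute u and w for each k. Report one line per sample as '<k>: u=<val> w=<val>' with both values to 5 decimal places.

0: u=0.45915 w=-0.27111

k=0: b·v=44.2×0.02=0.88400; √(2b)=9.40213; u=(0.88400+3.433)/9.40213=0.45915, w=(0.88400−3.433)/9.40213=-0.27111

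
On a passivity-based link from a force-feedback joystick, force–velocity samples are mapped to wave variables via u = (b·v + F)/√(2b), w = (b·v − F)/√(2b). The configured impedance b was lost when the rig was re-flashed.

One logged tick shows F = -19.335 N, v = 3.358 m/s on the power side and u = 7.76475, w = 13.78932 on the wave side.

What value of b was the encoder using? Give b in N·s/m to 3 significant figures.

b = 20.6 N·s/m

u + w = 21.5541;  u + w = √(2b)·v, so √(2b) = 21.5541/3.358 = 6.4187.
b = (√(2b))²/2 = 41.2000/2 = 20.6000.
(Check via u − w = 2F/√(2b): u − w = -6.0246, 2F/√(2b) = -6.0246.)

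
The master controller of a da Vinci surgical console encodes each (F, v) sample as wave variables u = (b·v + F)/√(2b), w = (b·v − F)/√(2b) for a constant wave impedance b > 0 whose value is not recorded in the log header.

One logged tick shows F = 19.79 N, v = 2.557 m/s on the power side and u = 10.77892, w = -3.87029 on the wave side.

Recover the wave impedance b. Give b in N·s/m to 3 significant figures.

u + w = 6.9086;  u + w = √(2b)·v, so √(2b) = 6.9086/2.557 = 2.7018.
b = (√(2b))²/2 = 7.3000/2 = 3.6500.
(Check via u − w = 2F/√(2b): u − w = 14.6492, 2F/√(2b) = 14.6492.)

b = 3.65 N·s/m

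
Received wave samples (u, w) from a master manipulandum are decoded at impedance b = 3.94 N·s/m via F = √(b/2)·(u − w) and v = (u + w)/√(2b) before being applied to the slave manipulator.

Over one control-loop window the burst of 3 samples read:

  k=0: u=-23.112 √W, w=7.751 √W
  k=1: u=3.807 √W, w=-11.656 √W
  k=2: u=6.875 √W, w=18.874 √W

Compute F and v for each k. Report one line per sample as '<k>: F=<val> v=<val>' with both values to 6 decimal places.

0: F=-43.318285 v=-5.472130
1: F=21.703355 v=-2.796090
2: F=-16.841399 v=9.172701

k=0: u−w=-30.863000, u+w=-15.361000; √(b/2)=1.403567, √(2b)=2.807134; F=1.403567×(-30.863)=-43.318285, v=-15.361000/2.807134=-5.472130
k=1: u−w=15.463000, u+w=-7.849000; √(b/2)=1.403567, √(2b)=2.807134; F=1.403567×15.463=21.703355, v=-7.849000/2.807134=-2.796090
k=2: u−w=-11.999000, u+w=25.749000; √(b/2)=1.403567, √(2b)=2.807134; F=1.403567×(-11.999)=-16.841399, v=25.749000/2.807134=9.172701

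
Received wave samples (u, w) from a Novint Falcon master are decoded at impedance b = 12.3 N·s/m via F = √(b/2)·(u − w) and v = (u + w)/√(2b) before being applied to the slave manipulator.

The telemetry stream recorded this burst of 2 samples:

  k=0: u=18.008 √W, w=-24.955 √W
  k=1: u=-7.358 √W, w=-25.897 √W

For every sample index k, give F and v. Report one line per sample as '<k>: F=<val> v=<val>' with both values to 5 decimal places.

0: F=106.54478 v=-1.40065
1: F=45.97522 v=-6.70486

k=0: u−w=42.96300, u+w=-6.94700; √(b/2)=2.47992, √(2b)=4.95984; F=2.47992×42.963=106.54478, v=-6.94700/4.95984=-1.40065
k=1: u−w=18.53900, u+w=-33.25500; √(b/2)=2.47992, √(2b)=4.95984; F=2.47992×18.539=45.97522, v=-33.25500/4.95984=-6.70486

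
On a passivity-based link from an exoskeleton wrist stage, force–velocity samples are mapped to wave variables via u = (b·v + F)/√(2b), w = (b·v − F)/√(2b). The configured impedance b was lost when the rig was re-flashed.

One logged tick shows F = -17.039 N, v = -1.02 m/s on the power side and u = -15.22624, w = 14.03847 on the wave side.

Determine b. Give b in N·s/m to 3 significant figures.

u + w = -1.18777;  u + w = √(2b)·v, so √(2b) = -1.18777/(-1.02) = 1.16448.
b = (√(2b))²/2 = 1.35601/2 = 0.67801.
(Check via u − w = 2F/√(2b): u − w = -29.26471, 2F/√(2b) = -29.26455.)

b = 0.678 N·s/m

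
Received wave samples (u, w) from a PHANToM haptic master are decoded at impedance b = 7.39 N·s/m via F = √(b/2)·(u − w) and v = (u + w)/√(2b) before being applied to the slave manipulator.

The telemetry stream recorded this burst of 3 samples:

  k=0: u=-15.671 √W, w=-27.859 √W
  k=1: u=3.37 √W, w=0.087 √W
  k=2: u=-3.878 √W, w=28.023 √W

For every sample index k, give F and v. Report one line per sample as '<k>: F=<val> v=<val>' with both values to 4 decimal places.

0: F=23.4282 v=-11.3227
1: F=6.3107 v=0.8992
2: F=-61.3213 v=6.2804

k=0: u−w=12.1880, u+w=-43.5300; √(b/2)=1.9222, √(2b)=3.8445; F=1.9222×12.188=23.4282, v=-43.5300/3.8445=-11.3227
k=1: u−w=3.2830, u+w=3.4570; √(b/2)=1.9222, √(2b)=3.8445; F=1.9222×3.283=6.3107, v=3.4570/3.8445=0.8992
k=2: u−w=-31.9010, u+w=24.1450; √(b/2)=1.9222, √(2b)=3.8445; F=1.9222×(-31.901)=-61.3213, v=24.1450/3.8445=6.2804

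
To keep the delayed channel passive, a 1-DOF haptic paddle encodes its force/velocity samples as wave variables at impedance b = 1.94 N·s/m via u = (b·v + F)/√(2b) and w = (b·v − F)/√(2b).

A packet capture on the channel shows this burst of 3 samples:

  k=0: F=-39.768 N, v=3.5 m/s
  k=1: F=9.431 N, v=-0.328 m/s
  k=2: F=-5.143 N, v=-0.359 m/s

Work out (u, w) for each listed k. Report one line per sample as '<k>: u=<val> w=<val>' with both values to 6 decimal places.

0: u=-16.742043 w=23.636243
1: u=4.464822 w=-5.110907
2: u=-2.964537 w=2.257389

k=0: b·v=1.94×3.5=6.790000; √(2b)=1.969772; u=(6.790000+(-39.768))/1.969772=-16.742043, w=(6.790000−(-39.768))/1.969772=23.636243
k=1: b·v=1.94×(-0.328)=-0.636320; √(2b)=1.969772; u=(-0.636320+9.431)/1.969772=4.464822, w=(-0.636320−9.431)/1.969772=-5.110907
k=2: b·v=1.94×(-0.359)=-0.696460; √(2b)=1.969772; u=(-0.696460+(-5.143))/1.969772=-2.964537, w=(-0.696460−(-5.143))/1.969772=2.257389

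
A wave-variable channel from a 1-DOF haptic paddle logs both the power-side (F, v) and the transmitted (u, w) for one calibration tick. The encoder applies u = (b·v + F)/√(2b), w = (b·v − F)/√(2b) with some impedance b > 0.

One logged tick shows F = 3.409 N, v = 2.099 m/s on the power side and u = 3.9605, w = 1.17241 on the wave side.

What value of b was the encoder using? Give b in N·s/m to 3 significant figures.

u + w = 5.1329;  u + w = √(2b)·v, so √(2b) = 5.1329/2.099 = 2.4454.
b = (√(2b))²/2 = 5.9800/2 = 2.9900.
(Check via u − w = 2F/√(2b): u − w = 2.7881, 2F/√(2b) = 2.7881.)

b = 2.99 N·s/m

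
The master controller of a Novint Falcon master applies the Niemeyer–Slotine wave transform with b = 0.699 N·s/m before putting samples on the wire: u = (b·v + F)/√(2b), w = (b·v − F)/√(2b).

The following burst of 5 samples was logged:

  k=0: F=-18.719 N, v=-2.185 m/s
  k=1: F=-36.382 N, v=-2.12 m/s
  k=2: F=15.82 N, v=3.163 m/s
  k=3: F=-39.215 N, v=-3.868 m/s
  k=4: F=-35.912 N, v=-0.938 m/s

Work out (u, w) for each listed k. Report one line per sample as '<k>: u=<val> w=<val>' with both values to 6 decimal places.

k=0: b·v=0.699×(-2.185)=-1.527315; √(2b)=1.182371; u=(-1.527315+(-18.719))/1.182371=-17.123495, w=(-1.527315−(-18.719))/1.182371=14.540015
k=1: b·v=0.699×(-2.12)=-1.481880; √(2b)=1.182371; u=(-1.481880+(-36.382))/1.182371=-32.023702, w=(-1.481880−(-36.382))/1.182371=29.517076
k=2: b·v=0.699×3.163=2.210937; √(2b)=1.182371; u=(2.210937+15.82)/1.182371=15.249820, w=(2.210937−15.82)/1.182371=-11.509982
k=3: b·v=0.699×(-3.868)=-2.703732; √(2b)=1.182371; u=(-2.703732+(-39.215))/1.182371=-35.453127, w=(-2.703732−(-39.215))/1.182371=30.879718
k=4: b·v=0.699×(-0.938)=-0.655662; √(2b)=1.182371; u=(-0.655662+(-35.912))/1.182371=-30.927414, w=(-0.655662−(-35.912))/1.182371=29.818351

0: u=-17.123495 w=14.540015
1: u=-32.023702 w=29.517076
2: u=15.249820 w=-11.509982
3: u=-35.453127 w=30.879718
4: u=-30.927414 w=29.818351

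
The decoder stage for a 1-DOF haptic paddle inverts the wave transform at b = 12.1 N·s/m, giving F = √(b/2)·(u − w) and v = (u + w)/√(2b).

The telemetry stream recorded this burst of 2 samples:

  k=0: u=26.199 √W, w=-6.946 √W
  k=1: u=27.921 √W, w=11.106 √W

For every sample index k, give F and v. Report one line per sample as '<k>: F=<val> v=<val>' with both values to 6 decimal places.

0: F=81.525920 v=3.913729
1: F=41.359431 v=7.933366

k=0: u−w=33.145000, u+w=19.253000; √(b/2)=2.459675, √(2b)=4.919350; F=2.459675×33.145=81.525920, v=19.253000/4.919350=3.913729
k=1: u−w=16.815000, u+w=39.027000; √(b/2)=2.459675, √(2b)=4.919350; F=2.459675×16.815=41.359431, v=39.027000/4.919350=7.933366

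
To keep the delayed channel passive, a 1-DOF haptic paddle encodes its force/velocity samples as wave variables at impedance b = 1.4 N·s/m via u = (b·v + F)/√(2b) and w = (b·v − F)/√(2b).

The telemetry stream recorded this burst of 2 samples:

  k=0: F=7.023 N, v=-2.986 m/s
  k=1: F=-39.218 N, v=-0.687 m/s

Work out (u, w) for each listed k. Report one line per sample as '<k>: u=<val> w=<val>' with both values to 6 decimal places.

k=0: b·v=1.4×(-2.986)=-4.180400; √(2b)=1.673320; u=(-4.180400+7.023)/1.673320=1.698778, w=(-4.180400−7.023)/1.673320=-6.695312
k=1: b·v=1.4×(-0.687)=-0.961800; √(2b)=1.673320; u=(-0.961800+(-39.218))/1.673320=-24.012023, w=(-0.961800−(-39.218))/1.673320=22.862452

0: u=1.698778 w=-6.695312
1: u=-24.012023 w=22.862452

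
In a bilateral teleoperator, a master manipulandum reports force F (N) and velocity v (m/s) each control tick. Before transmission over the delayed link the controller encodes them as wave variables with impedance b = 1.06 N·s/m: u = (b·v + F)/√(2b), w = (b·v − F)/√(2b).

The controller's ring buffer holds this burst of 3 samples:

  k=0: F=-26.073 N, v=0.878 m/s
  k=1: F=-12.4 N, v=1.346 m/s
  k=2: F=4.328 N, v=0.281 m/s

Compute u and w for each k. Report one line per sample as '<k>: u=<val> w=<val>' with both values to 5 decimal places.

k=0: b·v=1.06×0.878=0.93068; √(2b)=1.45602; u=(0.93068+(-26.073))/1.45602=-17.26782, w=(0.93068−(-26.073))/1.45602=18.54620
k=1: b·v=1.06×1.346=1.42676; √(2b)=1.45602; u=(1.42676+(-12.4))/1.45602=-7.53645, w=(1.42676−(-12.4))/1.45602=9.49626
k=2: b·v=1.06×0.281=0.29786; √(2b)=1.45602; u=(0.29786+4.328)/1.45602=3.17705, w=(0.29786−4.328)/1.45602=-2.76791

0: u=-17.26782 w=18.54620
1: u=-7.53645 w=9.49626
2: u=3.17705 w=-2.76791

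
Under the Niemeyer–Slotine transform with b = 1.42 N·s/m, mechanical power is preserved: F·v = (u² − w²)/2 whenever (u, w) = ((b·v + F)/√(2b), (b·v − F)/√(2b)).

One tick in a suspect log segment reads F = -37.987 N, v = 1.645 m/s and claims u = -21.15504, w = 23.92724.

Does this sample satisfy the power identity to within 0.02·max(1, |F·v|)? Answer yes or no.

yes

F·v = (-37.987)×1.645 = -62.4886 W.
(u² − w²)/2 = (447.5357 − 572.5128)/2 = -62.4885 W.
|Δ| = 0.0001;  2% of max(1, |F·v|) = 1.2498.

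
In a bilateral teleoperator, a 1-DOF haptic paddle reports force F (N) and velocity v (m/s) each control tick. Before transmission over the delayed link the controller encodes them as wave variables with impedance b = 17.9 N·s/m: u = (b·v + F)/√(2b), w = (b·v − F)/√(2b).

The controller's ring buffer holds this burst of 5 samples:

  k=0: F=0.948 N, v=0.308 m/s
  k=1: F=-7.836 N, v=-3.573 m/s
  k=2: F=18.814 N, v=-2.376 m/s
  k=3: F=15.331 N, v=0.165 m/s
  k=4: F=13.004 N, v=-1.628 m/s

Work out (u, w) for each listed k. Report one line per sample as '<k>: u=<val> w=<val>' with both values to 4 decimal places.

k=0: b·v=17.9×0.308=5.5132; √(2b)=5.9833; u=(5.5132+0.948)/5.9833=1.0799, w=(5.5132−0.948)/5.9833=0.7630
k=1: b·v=17.9×(-3.573)=-63.9567; √(2b)=5.9833; u=(-63.9567+(-7.836))/5.9833=-11.9988, w=(-63.9567−(-7.836))/5.9833=-9.3795
k=2: b·v=17.9×(-2.376)=-42.5304; √(2b)=5.9833; u=(-42.5304+18.814)/5.9833=-3.9638, w=(-42.5304−18.814)/5.9833=-10.2526
k=3: b·v=17.9×0.165=2.9535; √(2b)=5.9833; u=(2.9535+15.331)/5.9833=3.0559, w=(2.9535−15.331)/5.9833=-2.0687
k=4: b·v=17.9×(-1.628)=-29.1412; √(2b)=5.9833; u=(-29.1412+13.004)/5.9833=-2.6970, w=(-29.1412−13.004)/5.9833=-7.0438

0: u=1.0799 w=0.7630
1: u=-11.9988 w=-9.3795
2: u=-3.9638 w=-10.2526
3: u=3.0559 w=-2.0687
4: u=-2.6970 w=-7.0438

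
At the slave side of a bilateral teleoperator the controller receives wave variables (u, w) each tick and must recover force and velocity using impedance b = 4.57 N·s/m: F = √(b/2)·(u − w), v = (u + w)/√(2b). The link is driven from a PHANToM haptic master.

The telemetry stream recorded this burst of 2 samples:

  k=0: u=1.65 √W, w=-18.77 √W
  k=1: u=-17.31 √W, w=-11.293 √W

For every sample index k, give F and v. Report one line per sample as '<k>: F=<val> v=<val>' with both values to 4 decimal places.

k=0: u−w=20.4200, u+w=-17.1200; √(b/2)=1.5116, √(2b)=3.0232; F=1.5116×20.42=30.8673, v=-17.1200/3.0232=-5.6628
k=1: u−w=-6.0170, u+w=-28.6030; √(b/2)=1.5116, √(2b)=3.0232; F=1.5116×(-6.017)=-9.0954, v=-28.6030/3.0232=-9.4610

0: F=30.8673 v=-5.6628
1: F=-9.0954 v=-9.4610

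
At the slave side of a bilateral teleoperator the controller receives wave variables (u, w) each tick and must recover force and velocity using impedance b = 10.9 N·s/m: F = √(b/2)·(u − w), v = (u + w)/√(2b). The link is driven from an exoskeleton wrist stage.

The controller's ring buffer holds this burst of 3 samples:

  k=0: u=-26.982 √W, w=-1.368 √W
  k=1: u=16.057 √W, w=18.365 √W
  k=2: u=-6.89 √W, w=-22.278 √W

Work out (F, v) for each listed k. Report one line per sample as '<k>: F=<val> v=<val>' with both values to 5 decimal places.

k=0: u−w=-25.61400, u+w=-28.35000; √(b/2)=2.33452, √(2b)=4.66905; F=2.33452×(-25.614)=-59.79649, v=-28.35000/4.66905=-6.07190
k=1: u−w=-2.30800, u+w=34.42200; √(b/2)=2.33452, √(2b)=4.66905; F=2.33452×(-2.308)=-5.38808, v=34.42200/4.66905=7.37238
k=2: u−w=15.38800, u+w=-29.16800; √(b/2)=2.33452, √(2b)=4.66905; F=2.33452×15.388=35.92365, v=-29.16800/4.66905=-6.24710

0: F=-59.79649 v=-6.07190
1: F=-5.38808 v=7.37238
2: F=35.92365 v=-6.24710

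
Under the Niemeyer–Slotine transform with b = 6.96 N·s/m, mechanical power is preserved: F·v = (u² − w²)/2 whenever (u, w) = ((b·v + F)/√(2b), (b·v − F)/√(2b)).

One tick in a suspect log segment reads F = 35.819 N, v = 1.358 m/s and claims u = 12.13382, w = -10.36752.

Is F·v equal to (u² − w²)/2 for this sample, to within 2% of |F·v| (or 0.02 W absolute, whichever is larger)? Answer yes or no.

no

F·v = 35.819×1.358 = 48.6422 W.
(u² − w²)/2 = (147.2296 − 107.4855)/2 = 19.8721 W.
|Δ| = 28.7701;  2% of max(1, |F·v|) = 0.9728.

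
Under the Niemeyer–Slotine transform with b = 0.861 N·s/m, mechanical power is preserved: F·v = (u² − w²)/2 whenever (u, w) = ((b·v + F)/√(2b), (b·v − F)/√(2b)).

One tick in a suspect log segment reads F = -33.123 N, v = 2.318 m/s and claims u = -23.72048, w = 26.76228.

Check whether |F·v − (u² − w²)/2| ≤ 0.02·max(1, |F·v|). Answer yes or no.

yes

F·v = (-33.123)×2.318 = -76.77911 W.
(u² − w²)/2 = (562.66117 − 716.21963)/2 = -76.77923 W.
|Δ| = 0.00012;  2% of max(1, |F·v|) = 1.53558.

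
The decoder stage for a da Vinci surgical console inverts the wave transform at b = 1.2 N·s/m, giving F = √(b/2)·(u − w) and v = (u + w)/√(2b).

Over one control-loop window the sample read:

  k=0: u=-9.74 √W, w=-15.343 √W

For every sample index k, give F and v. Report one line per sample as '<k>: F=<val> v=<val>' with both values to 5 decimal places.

0: F=4.34007 v=-16.19101

k=0: u−w=5.60300, u+w=-25.08300; √(b/2)=0.77460, √(2b)=1.54919; F=0.77460×5.603=4.34007, v=-25.08300/1.54919=-16.19101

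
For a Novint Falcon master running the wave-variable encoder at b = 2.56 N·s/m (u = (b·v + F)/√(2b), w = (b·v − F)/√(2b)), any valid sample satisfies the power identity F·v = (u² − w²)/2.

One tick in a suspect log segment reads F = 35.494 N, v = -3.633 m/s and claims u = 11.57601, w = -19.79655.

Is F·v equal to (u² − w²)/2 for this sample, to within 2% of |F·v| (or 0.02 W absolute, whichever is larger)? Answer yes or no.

F·v = 35.494×(-3.633) = -128.9497 W.
(u² − w²)/2 = (134.0040 − 391.9034)/2 = -128.9497 W.
|Δ| = 0.0000;  2% of max(1, |F·v|) = 2.5790.

yes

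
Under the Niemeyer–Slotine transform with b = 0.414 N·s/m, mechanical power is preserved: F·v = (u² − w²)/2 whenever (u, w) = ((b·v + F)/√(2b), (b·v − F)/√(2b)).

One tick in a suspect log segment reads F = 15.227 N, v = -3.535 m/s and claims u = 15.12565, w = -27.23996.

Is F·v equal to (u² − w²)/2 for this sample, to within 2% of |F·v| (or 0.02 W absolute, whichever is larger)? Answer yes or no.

no

F·v = 15.227×(-3.535) = -53.82745 W.
(u² − w²)/2 = (228.78529 − 742.01542)/2 = -256.61507 W.
|Δ| = 202.78762;  2% of max(1, |F·v|) = 1.07655.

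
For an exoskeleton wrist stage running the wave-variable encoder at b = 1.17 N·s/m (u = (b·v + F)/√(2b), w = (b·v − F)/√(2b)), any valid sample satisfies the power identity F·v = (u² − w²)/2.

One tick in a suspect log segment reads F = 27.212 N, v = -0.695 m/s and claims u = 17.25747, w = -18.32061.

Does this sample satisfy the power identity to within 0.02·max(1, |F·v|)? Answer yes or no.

F·v = 27.212×(-0.695) = -18.9123 W.
(u² − w²)/2 = (297.8203 − 335.6448)/2 = -18.9122 W.
|Δ| = 0.0001;  2% of max(1, |F·v|) = 0.3782.

yes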